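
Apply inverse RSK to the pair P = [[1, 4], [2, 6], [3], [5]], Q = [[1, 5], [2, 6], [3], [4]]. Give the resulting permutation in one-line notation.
Reverse the RSK construction: for i from n down to 1, find the cell of Q containing i, remove the entry at that cell from P, and reverse-bump it up through P; the value ejected from row 1 is w(i).

Step i=6: Q has 6 at row 2, column 2; remove 6 from row 2 of P and reverse-bump: 6 enters row 1 and ejects 4. So w(6) = 4. P is now [[1, 6], [2], [3], [5]].
Step i=5: Q has 5 at row 1, column 2; remove that cell from P, ejecting 6. So w(5) = 6. P is now [[1], [2], [3], [5]].
Step i=4: Q has 4 at row 4, column 1; remove 5 from row 4 of P and reverse-bump: 5 enters row 3 and ejects 3; 3 enters row 2 and ejects 2; 2 enters row 1 and ejects 1. So w(4) = 1. P is now [[2], [3], [5]].
Step i=3: Q has 3 at row 3, column 1; remove 5 from row 3 of P and reverse-bump: 5 enters row 2 and ejects 3; 3 enters row 1 and ejects 2. So w(3) = 2. P is now [[3], [5]].
Step i=2: Q has 2 at row 2, column 1; remove 5 from row 2 of P and reverse-bump: 5 enters row 1 and ejects 3. So w(2) = 3. P is now [[5]].
Step i=1: Q has 1 at row 1, column 1; remove that cell from P, ejecting 5. So w(1) = 5. P is now [].

So w = 5 3 2 1 6 4.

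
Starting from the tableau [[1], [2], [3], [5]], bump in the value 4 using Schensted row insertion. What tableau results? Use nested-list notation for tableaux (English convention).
4 is larger than every entry of row 1, so it is appended to row 1. The new tableau is [[1, 4], [2], [3], [5]].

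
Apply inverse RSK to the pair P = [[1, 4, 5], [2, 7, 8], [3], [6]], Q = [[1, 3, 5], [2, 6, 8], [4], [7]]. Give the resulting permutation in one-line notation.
6 3 7 2 8 4 1 5

Reverse the RSK construction: for i from n down to 1, find the cell of Q containing i, remove the entry at that cell from P, and reverse-bump it up through P; the value ejected from row 1 is w(i).

Step i=8: Q has 8 at row 2, column 3; remove 8 from row 2 of P and reverse-bump: 8 enters row 1 and ejects 5. So w(8) = 5. P is now [[1, 4, 8], [2, 7], [3], [6]].
Step i=7: Q has 7 at row 4, column 1; remove 6 from row 4 of P and reverse-bump: 6 enters row 3 and ejects 3; 3 enters row 2 and ejects 2; 2 enters row 1 and ejects 1. So w(7) = 1. P is now [[2, 4, 8], [3, 7], [6]].
Step i=6: Q has 6 at row 2, column 2; remove 7 from row 2 of P and reverse-bump: 7 enters row 1 and ejects 4. So w(6) = 4. P is now [[2, 7, 8], [3], [6]].
Step i=5: Q has 5 at row 1, column 3; remove that cell from P, ejecting 8. So w(5) = 8. P is now [[2, 7], [3], [6]].
Step i=4: Q has 4 at row 3, column 1; remove 6 from row 3 of P and reverse-bump: 6 enters row 2 and ejects 3; 3 enters row 1 and ejects 2. So w(4) = 2. P is now [[3, 7], [6]].
Step i=3: Q has 3 at row 1, column 2; remove that cell from P, ejecting 7. So w(3) = 7. P is now [[3], [6]].
Step i=2: Q has 2 at row 2, column 1; remove 6 from row 2 of P and reverse-bump: 6 enters row 1 and ejects 3. So w(2) = 3. P is now [[6]].
Step i=1: Q has 1 at row 1, column 1; remove that cell from P, ejecting 6. So w(1) = 6. P is now [].

So w = 6 3 7 2 8 4 1 5.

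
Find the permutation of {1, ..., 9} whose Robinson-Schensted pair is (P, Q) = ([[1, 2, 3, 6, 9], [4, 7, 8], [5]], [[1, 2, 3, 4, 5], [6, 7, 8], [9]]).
Reverse RSK: for i = n, n-1, ..., 1, locate i in Q, remove the corresponding corner cell from P, and reverse-bump its entry up through P; the value ejected from row 1 is w(i).

So w = 1 5 7 8 9 2 4 6 3.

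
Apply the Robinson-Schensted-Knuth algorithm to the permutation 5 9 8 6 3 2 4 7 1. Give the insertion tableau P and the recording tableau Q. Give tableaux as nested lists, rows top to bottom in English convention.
P = [[1, 4, 7], [2, 6], [3], [5], [8], [9]], Q = [[1, 2, 8], [3, 7], [4], [5], [6], [9]]

Insert each entry of the permutation into P by Schensted row insertion, recording in Q the position of each new cell.

Insert 5: appended to row 1. P = [[5]].
Insert 9: appended to row 1. P = [[5, 9]].
Insert 8: 8 bumps 9 from row 1; 9 starts row 2. P = [[5, 8], [9]].
Insert 6: 6 bumps 8 from row 1; 8 bumps 9 from row 2; 9 starts row 3. P = [[5, 6], [8], [9]].
Insert 3: 3 bumps 5 from row 1; 5 bumps 8 from row 2; 8 bumps 9 from row 3; 9 starts row 4. P = [[3, 6], [5], [8], [9]].
Insert 2: 2 bumps 3 from row 1; 3 bumps 5 from row 2; 5 bumps 8 from row 3; 8 bumps 9 from row 4; 9 starts row 5. P = [[2, 6], [3], [5], [8], [9]].
Insert 4: 4 bumps 6 from row 1; 6 appends to row 2. P = [[2, 4], [3, 6], [5], [8], [9]].
Insert 7: appended to row 1. P = [[2, 4, 7], [3, 6], [5], [8], [9]].
Insert 1: 1 bumps 2 from row 1; 2 bumps 3 from row 2; 3 bumps 5 from row 3; 5 bumps 8 from row 4; 8 bumps 9 from row 5; 9 starts row 6. P = [[1, 4, 7], [2, 6], [3], [5], [8], [9]].

So P = [[1, 4, 7], [2, 6], [3], [5], [8], [9]], Q = [[1, 2, 8], [3, 7], [4], [5], [6], [9]].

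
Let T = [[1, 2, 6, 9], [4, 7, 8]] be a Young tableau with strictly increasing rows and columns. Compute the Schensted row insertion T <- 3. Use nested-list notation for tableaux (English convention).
[[1, 2, 3, 9], [4, 6, 8], [7]]

In row 1, 3 replaces 6 (the leftmost entry greater than 3); 6 is bumped to row 2. In row 2, 6 replaces 7 (the leftmost entry greater than 6); 7 is bumped to row 3. 7 starts a new row 3. The new tableau is [[1, 2, 3, 9], [4, 6, 8], [7]].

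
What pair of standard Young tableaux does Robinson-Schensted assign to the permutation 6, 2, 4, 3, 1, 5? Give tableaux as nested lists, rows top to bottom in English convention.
P = [[1, 3, 5], [2], [4], [6]], Q = [[1, 3, 6], [2], [4], [5]]

Insert each entry of the permutation into P by Schensted row insertion, recording in Q the position of each new cell.

After inserting 6: P = [[6]].
After inserting 2: P = [[2], [6]].
After inserting 4: P = [[2, 4], [6]].
After inserting 3: P = [[2, 3], [4], [6]].
After inserting 1: P = [[1, 3], [2], [4], [6]].
After inserting 5: P = [[1, 3, 5], [2], [4], [6]].

So P = [[1, 3, 5], [2], [4], [6]], Q = [[1, 3, 6], [2], [4], [5]].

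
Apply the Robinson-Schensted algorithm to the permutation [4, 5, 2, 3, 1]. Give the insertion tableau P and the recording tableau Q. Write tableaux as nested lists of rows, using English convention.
P = [[1, 3], [2, 5], [4]], Q = [[1, 2], [3, 4], [5]]

Insert each entry of the permutation into P by Schensted row insertion, recording in Q the position of each new cell.

After inserting 4: P = [[4]].
After inserting 5: P = [[4, 5]].
After inserting 2: P = [[2, 5], [4]].
After inserting 3: P = [[2, 3], [4, 5]].
After inserting 1: P = [[1, 3], [2, 5], [4]].

So P = [[1, 3], [2, 5], [4]], Q = [[1, 2], [3, 4], [5]].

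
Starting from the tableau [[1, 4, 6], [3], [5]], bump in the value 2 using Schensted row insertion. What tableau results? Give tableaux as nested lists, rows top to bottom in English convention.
[[1, 2, 6], [3, 4], [5]]

In row 1, 2 replaces 4 (the leftmost entry greater than 2); 4 is bumped to row 2. 4 is appended to row 2. The new tableau is [[1, 2, 6], [3, 4], [5]].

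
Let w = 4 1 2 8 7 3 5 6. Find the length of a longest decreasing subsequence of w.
3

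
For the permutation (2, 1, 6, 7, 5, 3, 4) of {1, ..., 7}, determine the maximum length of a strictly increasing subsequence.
3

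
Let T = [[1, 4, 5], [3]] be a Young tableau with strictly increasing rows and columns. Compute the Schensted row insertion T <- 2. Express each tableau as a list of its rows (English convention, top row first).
In row 1, 2 replaces 4 (the leftmost entry greater than 2); 4 is bumped to row 2. 4 is appended to row 2. The new tableau is [[1, 2, 5], [3, 4]].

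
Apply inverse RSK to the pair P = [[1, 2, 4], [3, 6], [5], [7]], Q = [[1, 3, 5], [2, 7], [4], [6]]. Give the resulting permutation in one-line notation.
Reverse RSK: for i = n, n-1, ..., 1, locate i in Q, remove the corresponding corner cell from P, and reverse-bump its entry up through P; the value ejected from row 1 is w(i).

So w = 7 1 5 3 6 2 4.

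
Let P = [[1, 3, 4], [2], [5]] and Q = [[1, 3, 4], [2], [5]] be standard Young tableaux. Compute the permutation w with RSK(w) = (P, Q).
5 2 3 4 1

Reverse the RSK construction: for i from n down to 1, find the cell of Q containing i, remove the entry at that cell from P, and reverse-bump it up through P; the value ejected from row 1 is w(i).

Step i=5: Q has 5 at row 3, column 1; remove 5 from row 3 of P and reverse-bump: 5 enters row 2 and ejects 2; 2 enters row 1 and ejects 1. So w(5) = 1. P is now [[2, 3, 4], [5]].
Step i=4: Q has 4 at row 1, column 3; remove that cell from P, ejecting 4. So w(4) = 4. P is now [[2, 3], [5]].
Step i=3: Q has 3 at row 1, column 2; remove that cell from P, ejecting 3. So w(3) = 3. P is now [[2], [5]].
Step i=2: Q has 2 at row 2, column 1; remove 5 from row 2 of P and reverse-bump: 5 enters row 1 and ejects 2. So w(2) = 2. P is now [[5]].
Step i=1: Q has 1 at row 1, column 1; remove that cell from P, ejecting 5. So w(1) = 5. P is now [].

So w = 5 2 3 4 1.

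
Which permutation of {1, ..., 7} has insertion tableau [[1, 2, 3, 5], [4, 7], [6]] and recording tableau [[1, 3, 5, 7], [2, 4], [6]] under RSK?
Reverse RSK: for i = n, n-1, ..., 1, locate i in Q, remove the corresponding corner cell from P, and reverse-bump its entry up through P; the value ejected from row 1 is w(i).

So w = 6 1 7 2 4 3 5.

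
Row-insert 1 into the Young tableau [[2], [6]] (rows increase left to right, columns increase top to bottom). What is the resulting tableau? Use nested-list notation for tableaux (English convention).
[[1], [2], [6]]

In row 1, 1 replaces 2 (the leftmost entry greater than 1); 2 is bumped to row 2. In row 2, 2 replaces 6 (the leftmost entry greater than 2); 6 is bumped to row 3. 6 starts a new row 3. The new tableau is [[1], [2], [6]].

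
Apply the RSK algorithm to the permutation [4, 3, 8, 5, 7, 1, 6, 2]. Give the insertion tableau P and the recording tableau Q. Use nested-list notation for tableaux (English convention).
Insert each entry of the permutation into P by Schensted row insertion, recording in Q the position of each new cell.

Insert 4: appended to row 1. P = [[4]], Q = [[1]].
Insert 3: 3 bumps 4 from row 1; 4 starts row 2. P = [[3], [4]], Q = [[1], [2]].
Insert 8: appended to row 1. P = [[3, 8], [4]], Q = [[1, 3], [2]].
Insert 5: 5 bumps 8 from row 1; 8 appends to row 2. P = [[3, 5], [4, 8]], Q = [[1, 3], [2, 4]].
Insert 7: appended to row 1. P = [[3, 5, 7], [4, 8]], Q = [[1, 3, 5], [2, 4]].
Insert 1: 1 bumps 3 from row 1; 3 bumps 4 from row 2; 4 starts row 3. P = [[1, 5, 7], [3, 8], [4]], Q = [[1, 3, 5], [2, 4], [6]].
Insert 6: 6 bumps 7 from row 1; 7 bumps 8 from row 2; 8 appends to row 3. P = [[1, 5, 6], [3, 7], [4, 8]], Q = [[1, 3, 5], [2, 4], [6, 7]].
Insert 2: 2 bumps 5 from row 1; 5 bumps 7 from row 2; 7 bumps 8 from row 3; 8 starts row 4. P = [[1, 2, 6], [3, 5], [4, 7], [8]], Q = [[1, 3, 5], [2, 4], [6, 7], [8]].

So P = [[1, 2, 6], [3, 5], [4, 7], [8]], Q = [[1, 3, 5], [2, 4], [6, 7], [8]].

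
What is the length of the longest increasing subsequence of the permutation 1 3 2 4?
3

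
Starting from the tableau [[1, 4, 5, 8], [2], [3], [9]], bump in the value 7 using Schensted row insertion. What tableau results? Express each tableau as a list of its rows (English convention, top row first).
[[1, 4, 5, 7], [2, 8], [3], [9]]

In row 1, 7 replaces 8 (the leftmost entry greater than 7); 8 is bumped to row 2. 8 is appended to row 2. The new tableau is [[1, 4, 5, 7], [2, 8], [3], [9]].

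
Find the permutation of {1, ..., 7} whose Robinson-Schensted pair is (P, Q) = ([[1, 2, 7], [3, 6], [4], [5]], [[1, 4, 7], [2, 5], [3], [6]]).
Reverse RSK: for i = n, n-1, ..., 1, locate i in Q, remove the corresponding corner cell from P, and reverse-bump its entry up through P; the value ejected from row 1 is w(i).

So w = 5 4 1 6 3 2 7.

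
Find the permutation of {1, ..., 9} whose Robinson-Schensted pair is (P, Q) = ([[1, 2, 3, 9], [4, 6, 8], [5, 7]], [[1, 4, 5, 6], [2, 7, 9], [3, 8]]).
Reverse the RSK construction: for i from n down to 1, find the cell of Q containing i, remove the entry at that cell from P, and reverse-bump it up through P; the value ejected from row 1 is w(i).

Step i=9: Q has 9 at row 2, column 3; remove 8 from row 2 of P and reverse-bump: 8 enters row 1 and ejects 3. So w(9) = 3. P is now [[1, 2, 8, 9], [4, 6], [5, 7]].
Step i=8: Q has 8 at row 3, column 2; remove 7 from row 3 of P and reverse-bump: 7 enters row 2 and ejects 6; 6 enters row 1 and ejects 2. So w(8) = 2. P is now [[1, 6, 8, 9], [4, 7], [5]].
Step i=7: Q has 7 at row 2, column 2; remove 7 from row 2 of P and reverse-bump: 7 enters row 1 and ejects 6. So w(7) = 6. P is now [[1, 7, 8, 9], [4], [5]].
Step i=6: Q has 6 at row 1, column 4; remove that cell from P, ejecting 9. So w(6) = 9. P is now [[1, 7, 8], [4], [5]].
Step i=5: Q has 5 at row 1, column 3; remove that cell from P, ejecting 8. So w(5) = 8. P is now [[1, 7], [4], [5]].
Step i=4: Q has 4 at row 1, column 2; remove that cell from P, ejecting 7. So w(4) = 7. P is now [[1], [4], [5]].
Step i=3: Q has 3 at row 3, column 1; remove 5 from row 3 of P and reverse-bump: 5 enters row 2 and ejects 4; 4 enters row 1 and ejects 1. So w(3) = 1. P is now [[4], [5]].
Step i=2: Q has 2 at row 2, column 1; remove 5 from row 2 of P and reverse-bump: 5 enters row 1 and ejects 4. So w(2) = 4. P is now [[5]].
Step i=1: Q has 1 at row 1, column 1; remove that cell from P, ejecting 5. So w(1) = 5. P is now [].

So w = 5 4 1 7 8 9 6 2 3.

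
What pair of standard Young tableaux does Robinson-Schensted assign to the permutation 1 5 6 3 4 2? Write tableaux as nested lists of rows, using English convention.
Insert each entry of the permutation into P by Schensted row insertion, recording in Q the position of each new cell.

Insert 1: appended to row 1. P = [[1]].
Insert 5: appended to row 1. P = [[1, 5]].
Insert 6: appended to row 1. P = [[1, 5, 6]].
Insert 3: 3 bumps 5 from row 1; 5 starts row 2. P = [[1, 3, 6], [5]].
Insert 4: 4 bumps 6 from row 1; 6 appends to row 2. P = [[1, 3, 4], [5, 6]].
Insert 2: 2 bumps 3 from row 1; 3 bumps 5 from row 2; 5 starts row 3. P = [[1, 2, 4], [3, 6], [5]].

So P = [[1, 2, 4], [3, 6], [5]], Q = [[1, 2, 3], [4, 5], [6]].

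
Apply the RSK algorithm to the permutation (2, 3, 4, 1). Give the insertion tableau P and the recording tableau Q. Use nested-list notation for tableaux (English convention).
Insert each entry of the permutation into P by Schensted row insertion, recording in Q the position of each new cell.

After inserting 2: P = [[2]].
After inserting 3: P = [[2, 3]].
After inserting 4: P = [[2, 3, 4]].
After inserting 1: P = [[1, 3, 4], [2]].

So P = [[1, 3, 4], [2]], Q = [[1, 2, 3], [4]].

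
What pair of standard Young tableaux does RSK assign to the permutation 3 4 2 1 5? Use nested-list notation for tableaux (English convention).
P = [[1, 4, 5], [2], [3]], Q = [[1, 2, 5], [3], [4]]

Insert each entry of the permutation into P by Schensted row insertion, recording in Q the position of each new cell.

After inserting 3: P = [[3]].
After inserting 4: P = [[3, 4]].
After inserting 2: P = [[2, 4], [3]].
After inserting 1: P = [[1, 4], [2], [3]].
After inserting 5: P = [[1, 4, 5], [2], [3]].

So P = [[1, 4, 5], [2], [3]], Q = [[1, 2, 5], [3], [4]].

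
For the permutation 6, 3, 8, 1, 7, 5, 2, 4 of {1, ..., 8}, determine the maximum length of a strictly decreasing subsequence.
4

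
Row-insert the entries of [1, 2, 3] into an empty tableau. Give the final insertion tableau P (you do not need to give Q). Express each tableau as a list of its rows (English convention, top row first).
P = [[1, 2, 3]]

Insert 1: appended to row 1. P = [[1]].
Insert 2: appended to row 1. P = [[1, 2]].
Insert 3: appended to row 1. P = [[1, 2, 3]].

So P = [[1, 2, 3]].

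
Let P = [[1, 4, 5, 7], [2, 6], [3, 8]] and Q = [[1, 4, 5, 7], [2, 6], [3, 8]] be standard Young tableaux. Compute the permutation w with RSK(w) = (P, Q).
Reverse the RSK construction: for i from n down to 1, find the cell of Q containing i, remove the entry at that cell from P, and reverse-bump it up through P; the value ejected from row 1 is w(i).

Step i=8: Q has 8 at row 3, column 2; remove 8 from row 3 of P and reverse-bump: 8 enters row 2 and ejects 6; 6 enters row 1 and ejects 5. So w(8) = 5. P is now [[1, 4, 6, 7], [2, 8], [3]].
Step i=7: Q has 7 at row 1, column 4; remove that cell from P, ejecting 7. So w(7) = 7. P is now [[1, 4, 6], [2, 8], [3]].
Step i=6: Q has 6 at row 2, column 2; remove 8 from row 2 of P and reverse-bump: 8 enters row 1 and ejects 6. So w(6) = 6. P is now [[1, 4, 8], [2], [3]].
Step i=5: Q has 5 at row 1, column 3; remove that cell from P, ejecting 8. So w(5) = 8. P is now [[1, 4], [2], [3]].
Step i=4: Q has 4 at row 1, column 2; remove that cell from P, ejecting 4. So w(4) = 4. P is now [[1], [2], [3]].
Step i=3: Q has 3 at row 3, column 1; remove 3 from row 3 of P and reverse-bump: 3 enters row 2 and ejects 2; 2 enters row 1 and ejects 1. So w(3) = 1. P is now [[2], [3]].
Step i=2: Q has 2 at row 2, column 1; remove 3 from row 2 of P and reverse-bump: 3 enters row 1 and ejects 2. So w(2) = 2. P is now [[3]].
Step i=1: Q has 1 at row 1, column 1; remove that cell from P, ejecting 3. So w(1) = 3. P is now [].

So w = 3 2 1 4 8 6 7 5.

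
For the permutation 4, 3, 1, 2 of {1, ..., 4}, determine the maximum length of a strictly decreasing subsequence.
3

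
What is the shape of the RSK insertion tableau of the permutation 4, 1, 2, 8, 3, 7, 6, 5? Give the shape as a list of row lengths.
Row-insert each entry into an empty tableau.

After inserting 4: P = [[4]].
After inserting 1: P = [[1], [4]].
After inserting 2: P = [[1, 2], [4]].
After inserting 8: P = [[1, 2, 8], [4]].
After inserting 3: P = [[1, 2, 3], [4, 8]].
After inserting 7: P = [[1, 2, 3, 7], [4, 8]].
After inserting 6: P = [[1, 2, 3, 6], [4, 7], [8]].
After inserting 5: P = [[1, 2, 3, 5], [4, 6], [7], [8]].

The final insertion tableau P = [[1, 2, 3, 5], [4, 6], [7], [8]] has shape [4, 2, 1, 1].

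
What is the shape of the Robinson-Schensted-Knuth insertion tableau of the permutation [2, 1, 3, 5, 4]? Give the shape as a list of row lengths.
[3, 2]

RSK row insertion gives P = [[1, 3, 4], [2, 5]], which has shape [3, 2].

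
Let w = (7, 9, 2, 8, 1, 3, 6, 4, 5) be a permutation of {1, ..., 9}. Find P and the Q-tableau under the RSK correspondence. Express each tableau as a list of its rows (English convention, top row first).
Insert each entry of the permutation into P by Schensted row insertion, recording in Q the position of each new cell.

Insert 7: appended to row 1. P = [[7]], Q = [[1]].
Insert 9: appended to row 1. P = [[7, 9]], Q = [[1, 2]].
Insert 2: 2 bumps 7 from row 1; 7 starts row 2. P = [[2, 9], [7]], Q = [[1, 2], [3]].
Insert 8: 8 bumps 9 from row 1; 9 appends to row 2. P = [[2, 8], [7, 9]], Q = [[1, 2], [3, 4]].
Insert 1: 1 bumps 2 from row 1; 2 bumps 7 from row 2; 7 starts row 3. P = [[1, 8], [2, 9], [7]], Q = [[1, 2], [3, 4], [5]].
Insert 3: 3 bumps 8 from row 1; 8 bumps 9 from row 2; 9 appends to row 3. P = [[1, 3], [2, 8], [7, 9]], Q = [[1, 2], [3, 4], [5, 6]].
Insert 6: appended to row 1. P = [[1, 3, 6], [2, 8], [7, 9]], Q = [[1, 2, 7], [3, 4], [5, 6]].
Insert 4: 4 bumps 6 from row 1; 6 bumps 8 from row 2; 8 bumps 9 from row 3; 9 starts row 4. P = [[1, 3, 4], [2, 6], [7, 8], [9]], Q = [[1, 2, 7], [3, 4], [5, 6], [8]].
Insert 5: appended to row 1. P = [[1, 3, 4, 5], [2, 6], [7, 8], [9]], Q = [[1, 2, 7, 9], [3, 4], [5, 6], [8]].

So P = [[1, 3, 4, 5], [2, 6], [7, 8], [9]], Q = [[1, 2, 7, 9], [3, 4], [5, 6], [8]].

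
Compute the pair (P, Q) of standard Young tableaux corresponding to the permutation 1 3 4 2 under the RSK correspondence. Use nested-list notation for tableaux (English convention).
Insert each entry of the permutation into P by Schensted row insertion, recording in Q the position of each new cell.

Insert 1: appended to row 1. P = [[1]].
Insert 3: appended to row 1. P = [[1, 3]].
Insert 4: appended to row 1. P = [[1, 3, 4]].
Insert 2: 2 bumps 3 from row 1; 3 starts row 2. P = [[1, 2, 4], [3]].

So P = [[1, 2, 4], [3]], Q = [[1, 2, 3], [4]].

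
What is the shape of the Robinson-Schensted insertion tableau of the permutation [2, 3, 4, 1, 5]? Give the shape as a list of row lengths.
Row-insert each entry into an empty tableau.

After inserting 2: P = [[2]].
After inserting 3: P = [[2, 3]].
After inserting 4: P = [[2, 3, 4]].
After inserting 1: P = [[1, 3, 4], [2]].
After inserting 5: P = [[1, 3, 4, 5], [2]].

The final insertion tableau P = [[1, 3, 4, 5], [2]] has shape [4, 1].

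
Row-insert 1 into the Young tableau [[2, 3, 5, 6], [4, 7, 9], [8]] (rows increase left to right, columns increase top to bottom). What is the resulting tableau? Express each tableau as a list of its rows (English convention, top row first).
[[1, 3, 5, 6], [2, 7, 9], [4], [8]]

In row 1, 1 replaces 2 (the leftmost entry greater than 1); 2 is bumped to row 2. In row 2, 2 replaces 4 (the leftmost entry greater than 2); 4 is bumped to row 3. In row 3, 4 replaces 8 (the leftmost entry greater than 4); 8 is bumped to row 4. 8 starts a new row 4. The new tableau is [[1, 3, 5, 6], [2, 7, 9], [4], [8]].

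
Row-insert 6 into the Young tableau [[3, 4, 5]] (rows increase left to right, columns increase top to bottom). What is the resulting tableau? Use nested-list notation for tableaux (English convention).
[[3, 4, 5, 6]]

6 is larger than every entry of row 1, so it is appended to row 1. The new tableau is [[3, 4, 5, 6]].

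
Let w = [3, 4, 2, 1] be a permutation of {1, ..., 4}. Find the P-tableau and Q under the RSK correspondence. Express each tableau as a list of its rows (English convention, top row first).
Insert each entry of the permutation into P by Schensted row insertion, recording in Q the position of each new cell.

Insert 3: appended to row 1. P = [[3]].
Insert 4: appended to row 1. P = [[3, 4]].
Insert 2: 2 bumps 3 from row 1; 3 starts row 2. P = [[2, 4], [3]].
Insert 1: 1 bumps 2 from row 1; 2 bumps 3 from row 2; 3 starts row 3. P = [[1, 4], [2], [3]].

So P = [[1, 4], [2], [3]], Q = [[1, 2], [3], [4]].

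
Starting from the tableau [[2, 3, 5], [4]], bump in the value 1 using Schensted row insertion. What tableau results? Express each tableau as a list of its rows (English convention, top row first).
[[1, 3, 5], [2], [4]]

In row 1, 1 replaces 2 (the leftmost entry greater than 1); 2 is bumped to row 2. In row 2, 2 replaces 4 (the leftmost entry greater than 2); 4 is bumped to row 3. 4 starts a new row 3. The new tableau is [[1, 3, 5], [2], [4]].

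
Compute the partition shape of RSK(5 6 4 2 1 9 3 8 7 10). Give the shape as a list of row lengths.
[4, 3, 2, 1]

RSK row insertion gives P = [[1, 3, 7, 10], [2, 6, 8], [4, 9], [5]], which has shape [4, 3, 2, 1].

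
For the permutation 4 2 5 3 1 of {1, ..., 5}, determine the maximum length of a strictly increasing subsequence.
2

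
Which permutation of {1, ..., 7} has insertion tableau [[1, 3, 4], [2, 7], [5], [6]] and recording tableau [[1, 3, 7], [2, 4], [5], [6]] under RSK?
6 2 7 5 3 1 4

Reverse the RSK construction: for i from n down to 1, find the cell of Q containing i, remove the entry at that cell from P, and reverse-bump it up through P; the value ejected from row 1 is w(i).

Step i=7: Q has 7 at row 1, column 3; remove that cell from P, ejecting 4. So w(7) = 4. P is now [[1, 3], [2, 7], [5], [6]].
Step i=6: Q has 6 at row 4, column 1; remove 6 from row 4 of P and reverse-bump: 6 enters row 3 and ejects 5; 5 enters row 2 and ejects 2; 2 enters row 1 and ejects 1. So w(6) = 1. P is now [[2, 3], [5, 7], [6]].
Step i=5: Q has 5 at row 3, column 1; remove 6 from row 3 of P and reverse-bump: 6 enters row 2 and ejects 5; 5 enters row 1 and ejects 3. So w(5) = 3. P is now [[2, 5], [6, 7]].
Step i=4: Q has 4 at row 2, column 2; remove 7 from row 2 of P and reverse-bump: 7 enters row 1 and ejects 5. So w(4) = 5. P is now [[2, 7], [6]].
Step i=3: Q has 3 at row 1, column 2; remove that cell from P, ejecting 7. So w(3) = 7. P is now [[2], [6]].
Step i=2: Q has 2 at row 2, column 1; remove 6 from row 2 of P and reverse-bump: 6 enters row 1 and ejects 2. So w(2) = 2. P is now [[6]].
Step i=1: Q has 1 at row 1, column 1; remove that cell from P, ejecting 6. So w(1) = 6. P is now [].

So w = 6 2 7 5 3 1 4.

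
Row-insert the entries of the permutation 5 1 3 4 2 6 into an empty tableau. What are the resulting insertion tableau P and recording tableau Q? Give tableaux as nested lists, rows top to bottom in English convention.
Insert each entry of the permutation into P by Schensted row insertion, recording in Q the position of each new cell.

Insert 5: appended to row 1. P = [[5]].
Insert 1: 1 bumps 5 from row 1; 5 starts row 2. P = [[1], [5]].
Insert 3: appended to row 1. P = [[1, 3], [5]].
Insert 4: appended to row 1. P = [[1, 3, 4], [5]].
Insert 2: 2 bumps 3 from row 1; 3 bumps 5 from row 2; 5 starts row 3. P = [[1, 2, 4], [3], [5]].
Insert 6: appended to row 1. P = [[1, 2, 4, 6], [3], [5]].

So P = [[1, 2, 4, 6], [3], [5]], Q = [[1, 3, 4, 6], [2], [5]].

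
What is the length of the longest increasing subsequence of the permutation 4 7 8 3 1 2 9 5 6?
4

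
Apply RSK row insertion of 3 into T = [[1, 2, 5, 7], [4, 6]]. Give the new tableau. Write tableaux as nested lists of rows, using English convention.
[[1, 2, 3, 7], [4, 5], [6]]

In row 1, 3 replaces 5 (the leftmost entry greater than 3); 5 is bumped to row 2. In row 2, 5 replaces 6 (the leftmost entry greater than 5); 6 is bumped to row 3. 6 starts a new row 3. The new tableau is [[1, 2, 3, 7], [4, 5], [6]].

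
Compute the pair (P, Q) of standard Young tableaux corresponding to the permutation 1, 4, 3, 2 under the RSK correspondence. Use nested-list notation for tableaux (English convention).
Insert each entry of the permutation into P by Schensted row insertion, recording in Q the position of each new cell.

Insert 1: appended to row 1. P = [[1]].
Insert 4: appended to row 1. P = [[1, 4]].
Insert 3: 3 bumps 4 from row 1; 4 starts row 2. P = [[1, 3], [4]].
Insert 2: 2 bumps 3 from row 1; 3 bumps 4 from row 2; 4 starts row 3. P = [[1, 2], [3], [4]].

So P = [[1, 2], [3], [4]], Q = [[1, 2], [3], [4]].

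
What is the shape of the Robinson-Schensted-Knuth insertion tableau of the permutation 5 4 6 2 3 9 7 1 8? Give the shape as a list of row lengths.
RSK row insertion gives P = [[1, 3, 7, 8], [2, 6, 9], [4], [5]], which has shape [4, 3, 1, 1].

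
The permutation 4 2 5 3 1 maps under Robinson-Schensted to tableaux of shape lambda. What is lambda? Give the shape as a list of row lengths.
[2, 2, 1]

Row-insert each entry into an empty tableau.

After inserting 4: P = [[4]].
After inserting 2: P = [[2], [4]].
After inserting 5: P = [[2, 5], [4]].
After inserting 3: P = [[2, 3], [4, 5]].
After inserting 1: P = [[1, 3], [2, 5], [4]].

The final insertion tableau P = [[1, 3], [2, 5], [4]] has shape [2, 2, 1].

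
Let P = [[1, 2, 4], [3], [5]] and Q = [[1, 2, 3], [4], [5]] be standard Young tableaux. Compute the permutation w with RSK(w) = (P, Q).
Reverse the RSK construction: for i from n down to 1, find the cell of Q containing i, remove the entry at that cell from P, and reverse-bump it up through P; the value ejected from row 1 is w(i).

Step i=5: Q has 5 at row 3, column 1; remove 5 from row 3 of P and reverse-bump: 5 enters row 2 and ejects 3; 3 enters row 1 and ejects 2. So w(5) = 2. P is now [[1, 3, 4], [5]].
Step i=4: Q has 4 at row 2, column 1; remove 5 from row 2 of P and reverse-bump: 5 enters row 1 and ejects 4. So w(4) = 4. P is now [[1, 3, 5]].
Step i=3: Q has 3 at row 1, column 3; remove that cell from P, ejecting 5. So w(3) = 5. P is now [[1, 3]].
Step i=2: Q has 2 at row 1, column 2; remove that cell from P, ejecting 3. So w(2) = 3. P is now [[1]].
Step i=1: Q has 1 at row 1, column 1; remove that cell from P, ejecting 1. So w(1) = 1. P is now [].

So w = 1 3 5 4 2.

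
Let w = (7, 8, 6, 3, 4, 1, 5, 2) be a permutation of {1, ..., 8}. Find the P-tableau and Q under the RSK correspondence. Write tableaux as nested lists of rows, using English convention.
Insert each entry of the permutation into P by Schensted row insertion, recording in Q the position of each new cell.

Insert 7: appended to row 1. P = [[7]].
Insert 8: appended to row 1. P = [[7, 8]].
Insert 6: 6 bumps 7 from row 1; 7 starts row 2. P = [[6, 8], [7]].
Insert 3: 3 bumps 6 from row 1; 6 bumps 7 from row 2; 7 starts row 3. P = [[3, 8], [6], [7]].
Insert 4: 4 bumps 8 from row 1; 8 appends to row 2. P = [[3, 4], [6, 8], [7]].
Insert 1: 1 bumps 3 from row 1; 3 bumps 6 from row 2; 6 bumps 7 from row 3; 7 starts row 4. P = [[1, 4], [3, 8], [6], [7]].
Insert 5: appended to row 1. P = [[1, 4, 5], [3, 8], [6], [7]].
Insert 2: 2 bumps 4 from row 1; 4 bumps 8 from row 2; 8 appends to row 3. P = [[1, 2, 5], [3, 4], [6, 8], [7]].

So P = [[1, 2, 5], [3, 4], [6, 8], [7]], Q = [[1, 2, 7], [3, 5], [4, 8], [6]].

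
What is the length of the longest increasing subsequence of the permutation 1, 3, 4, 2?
3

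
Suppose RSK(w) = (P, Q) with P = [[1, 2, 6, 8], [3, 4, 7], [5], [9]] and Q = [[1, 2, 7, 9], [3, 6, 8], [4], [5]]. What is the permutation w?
Reverse RSK: for i = n, n-1, ..., 1, locate i in Q, remove the corresponding corner cell from P, and reverse-bump its entry up through P; the value ejected from row 1 is w(i).

So w = 3 9 5 4 1 2 7 6 8.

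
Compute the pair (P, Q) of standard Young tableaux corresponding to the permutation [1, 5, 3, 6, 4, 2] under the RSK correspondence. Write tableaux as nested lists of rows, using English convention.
Insert each entry of the permutation into P by Schensted row insertion, recording in Q the position of each new cell.

Insert 1: appended to row 1. P = [[1]].
Insert 5: appended to row 1. P = [[1, 5]].
Insert 3: 3 bumps 5 from row 1; 5 starts row 2. P = [[1, 3], [5]].
Insert 6: appended to row 1. P = [[1, 3, 6], [5]].
Insert 4: 4 bumps 6 from row 1; 6 appends to row 2. P = [[1, 3, 4], [5, 6]].
Insert 2: 2 bumps 3 from row 1; 3 bumps 5 from row 2; 5 starts row 3. P = [[1, 2, 4], [3, 6], [5]].

So P = [[1, 2, 4], [3, 6], [5]], Q = [[1, 2, 4], [3, 5], [6]].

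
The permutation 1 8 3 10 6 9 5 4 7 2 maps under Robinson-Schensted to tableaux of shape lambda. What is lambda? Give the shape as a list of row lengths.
Row-insert each entry into an empty tableau.

After inserting 1: P = [[1]].
After inserting 8: P = [[1, 8]].
After inserting 3: P = [[1, 3], [8]].
After inserting 10: P = [[1, 3, 10], [8]].
After inserting 6: P = [[1, 3, 6], [8, 10]].
After inserting 9: P = [[1, 3, 6, 9], [8, 10]].
After inserting 5: P = [[1, 3, 5, 9], [6, 10], [8]].
After inserting 4: P = [[1, 3, 4, 9], [5, 10], [6], [8]].
After inserting 7: P = [[1, 3, 4, 7], [5, 9], [6, 10], [8]].
After inserting 2: P = [[1, 2, 4, 7], [3, 9], [5, 10], [6], [8]].

The final insertion tableau P = [[1, 2, 4, 7], [3, 9], [5, 10], [6], [8]] has shape [4, 2, 2, 1, 1].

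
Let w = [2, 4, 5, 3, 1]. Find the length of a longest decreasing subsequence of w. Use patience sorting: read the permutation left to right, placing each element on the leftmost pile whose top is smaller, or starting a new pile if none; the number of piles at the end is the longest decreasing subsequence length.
2: new pile. tops = [2]
4: onto pile 1 (replacing 2). tops = [4]
5: onto pile 1 (replacing 4). tops = [5]
3: new pile. tops = [5, 3]
1: new pile. tops = [5, 3, 1]

3 piles, so the longest decreasing subsequence has length 3.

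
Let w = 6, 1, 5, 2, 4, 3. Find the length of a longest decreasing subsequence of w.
4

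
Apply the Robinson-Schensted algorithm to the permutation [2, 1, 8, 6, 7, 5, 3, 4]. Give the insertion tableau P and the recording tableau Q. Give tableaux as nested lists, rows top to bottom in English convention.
P = [[1, 3, 4], [2, 5, 7], [6], [8]], Q = [[1, 3, 5], [2, 4, 8], [6], [7]]

Insert each entry of the permutation into P by Schensted row insertion, recording in Q the position of each new cell.

After inserting 2: P = [[2]].
After inserting 1: P = [[1], [2]].
After inserting 8: P = [[1, 8], [2]].
After inserting 6: P = [[1, 6], [2, 8]].
After inserting 7: P = [[1, 6, 7], [2, 8]].
After inserting 5: P = [[1, 5, 7], [2, 6], [8]].
After inserting 3: P = [[1, 3, 7], [2, 5], [6], [8]].
After inserting 4: P = [[1, 3, 4], [2, 5, 7], [6], [8]].

So P = [[1, 3, 4], [2, 5, 7], [6], [8]], Q = [[1, 3, 5], [2, 4, 8], [6], [7]].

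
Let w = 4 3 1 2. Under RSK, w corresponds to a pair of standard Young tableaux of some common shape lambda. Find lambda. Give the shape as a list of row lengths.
[2, 1, 1]

Row-insert each entry into an empty tableau.

After inserting 4: P = [[4]].
After inserting 3: P = [[3], [4]].
After inserting 1: P = [[1], [3], [4]].
After inserting 2: P = [[1, 2], [3], [4]].

The final insertion tableau P = [[1, 2], [3], [4]] has shape [2, 1, 1].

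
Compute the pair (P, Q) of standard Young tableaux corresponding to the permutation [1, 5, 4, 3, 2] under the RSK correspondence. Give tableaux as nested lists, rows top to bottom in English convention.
Insert each entry of the permutation into P by Schensted row insertion, recording in Q the position of each new cell.

Insert 1: appended to row 1. P = [[1]].
Insert 5: appended to row 1. P = [[1, 5]].
Insert 4: 4 bumps 5 from row 1; 5 starts row 2. P = [[1, 4], [5]].
Insert 3: 3 bumps 4 from row 1; 4 bumps 5 from row 2; 5 starts row 3. P = [[1, 3], [4], [5]].
Insert 2: 2 bumps 3 from row 1; 3 bumps 4 from row 2; 4 bumps 5 from row 3; 5 starts row 4. P = [[1, 2], [3], [4], [5]].

So P = [[1, 2], [3], [4], [5]], Q = [[1, 2], [3], [4], [5]].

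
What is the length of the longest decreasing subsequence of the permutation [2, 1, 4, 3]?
2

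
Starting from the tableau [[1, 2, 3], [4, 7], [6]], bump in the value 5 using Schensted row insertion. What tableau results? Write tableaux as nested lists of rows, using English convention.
5 is larger than every entry of row 1, so it is appended to row 1. The new tableau is [[1, 2, 3, 5], [4, 7], [6]].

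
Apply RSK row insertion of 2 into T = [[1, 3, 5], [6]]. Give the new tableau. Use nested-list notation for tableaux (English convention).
In row 1, 2 replaces 3 (the leftmost entry greater than 2); 3 is bumped to row 2. In row 2, 3 replaces 6 (the leftmost entry greater than 3); 6 is bumped to row 3. 6 starts a new row 3. The new tableau is [[1, 2, 5], [3], [6]].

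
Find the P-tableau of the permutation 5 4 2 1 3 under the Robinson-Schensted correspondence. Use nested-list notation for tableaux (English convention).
Insert 5: appended to row 1. P = [[5]].
Insert 4: 4 bumps 5 from row 1; 5 starts row 2. P = [[4], [5]].
Insert 2: 2 bumps 4 from row 1; 4 bumps 5 from row 2; 5 starts row 3. P = [[2], [4], [5]].
Insert 1: 1 bumps 2 from row 1; 2 bumps 4 from row 2; 4 bumps 5 from row 3; 5 starts row 4. P = [[1], [2], [4], [5]].
Insert 3: appended to row 1. P = [[1, 3], [2], [4], [5]].

So P = [[1, 3], [2], [4], [5]].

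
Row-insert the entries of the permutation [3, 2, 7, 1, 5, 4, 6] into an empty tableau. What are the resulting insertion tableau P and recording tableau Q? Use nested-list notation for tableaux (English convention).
Insert each entry of the permutation into P by Schensted row insertion, recording in Q the position of each new cell.

Insert 3: appended to row 1. P = [[3]], Q = [[1]].
Insert 2: 2 bumps 3 from row 1; 3 starts row 2. P = [[2], [3]], Q = [[1], [2]].
Insert 7: appended to row 1. P = [[2, 7], [3]], Q = [[1, 3], [2]].
Insert 1: 1 bumps 2 from row 1; 2 bumps 3 from row 2; 3 starts row 3. P = [[1, 7], [2], [3]], Q = [[1, 3], [2], [4]].
Insert 5: 5 bumps 7 from row 1; 7 appends to row 2. P = [[1, 5], [2, 7], [3]], Q = [[1, 3], [2, 5], [4]].
Insert 4: 4 bumps 5 from row 1; 5 bumps 7 from row 2; 7 appends to row 3. P = [[1, 4], [2, 5], [3, 7]], Q = [[1, 3], [2, 5], [4, 6]].
Insert 6: appended to row 1. P = [[1, 4, 6], [2, 5], [3, 7]], Q = [[1, 3, 7], [2, 5], [4, 6]].

So P = [[1, 4, 6], [2, 5], [3, 7]], Q = [[1, 3, 7], [2, 5], [4, 6]].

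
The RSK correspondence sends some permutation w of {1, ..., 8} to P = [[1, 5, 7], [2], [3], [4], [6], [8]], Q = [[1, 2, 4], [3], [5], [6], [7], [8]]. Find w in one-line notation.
Reverse RSK: for i = n, n-1, ..., 1, locate i in Q, remove the corresponding corner cell from P, and reverse-bump its entry up through P; the value ejected from row 1 is w(i).

So w = 4 8 6 7 5 3 2 1.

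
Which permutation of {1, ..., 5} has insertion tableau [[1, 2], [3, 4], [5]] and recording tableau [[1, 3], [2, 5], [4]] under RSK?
Reverse RSK: for i = n, n-1, ..., 1, locate i in Q, remove the corresponding corner cell from P, and reverse-bump its entry up through P; the value ejected from row 1 is w(i).

So w = 5 3 4 1 2.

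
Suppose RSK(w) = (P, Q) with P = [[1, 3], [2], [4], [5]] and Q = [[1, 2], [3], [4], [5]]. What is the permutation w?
Reverse the RSK construction: for i from n down to 1, find the cell of Q containing i, remove the entry at that cell from P, and reverse-bump it up through P; the value ejected from row 1 is w(i).

Step i=5: Q has 5 at row 4, column 1; remove 5 from row 4 of P and reverse-bump: 5 enters row 3 and ejects 4; 4 enters row 2 and ejects 2; 2 enters row 1 and ejects 1. So w(5) = 1. P is now [[2, 3], [4], [5]].
Step i=4: Q has 4 at row 3, column 1; remove 5 from row 3 of P and reverse-bump: 5 enters row 2 and ejects 4; 4 enters row 1 and ejects 3. So w(4) = 3. P is now [[2, 4], [5]].
Step i=3: Q has 3 at row 2, column 1; remove 5 from row 2 of P and reverse-bump: 5 enters row 1 and ejects 4. So w(3) = 4. P is now [[2, 5]].
Step i=2: Q has 2 at row 1, column 2; remove that cell from P, ejecting 5. So w(2) = 5. P is now [[2]].
Step i=1: Q has 1 at row 1, column 1; remove that cell from P, ejecting 2. So w(1) = 2. P is now [].

So w = 2 5 4 3 1.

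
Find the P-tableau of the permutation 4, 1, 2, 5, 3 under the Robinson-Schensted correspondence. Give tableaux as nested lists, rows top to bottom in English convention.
Insert 4: appended to row 1. P = [[4]].
Insert 1: 1 bumps 4 from row 1; 4 starts row 2. P = [[1], [4]].
Insert 2: appended to row 1. P = [[1, 2], [4]].
Insert 5: appended to row 1. P = [[1, 2, 5], [4]].
Insert 3: 3 bumps 5 from row 1; 5 appends to row 2. P = [[1, 2, 3], [4, 5]].

So P = [[1, 2, 3], [4, 5]].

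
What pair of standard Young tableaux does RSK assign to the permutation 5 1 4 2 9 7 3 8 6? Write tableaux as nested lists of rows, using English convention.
Insert each entry of the permutation into P by Schensted row insertion, recording in Q the position of each new cell.

Insert 5: appended to row 1. P = [[5]].
Insert 1: 1 bumps 5 from row 1; 5 starts row 2. P = [[1], [5]].
Insert 4: appended to row 1. P = [[1, 4], [5]].
Insert 2: 2 bumps 4 from row 1; 4 bumps 5 from row 2; 5 starts row 3. P = [[1, 2], [4], [5]].
Insert 9: appended to row 1. P = [[1, 2, 9], [4], [5]].
Insert 7: 7 bumps 9 from row 1; 9 appends to row 2. P = [[1, 2, 7], [4, 9], [5]].
Insert 3: 3 bumps 7 from row 1; 7 bumps 9 from row 2; 9 appends to row 3. P = [[1, 2, 3], [4, 7], [5, 9]].
Insert 8: appended to row 1. P = [[1, 2, 3, 8], [4, 7], [5, 9]].
Insert 6: 6 bumps 8 from row 1; 8 appends to row 2. P = [[1, 2, 3, 6], [4, 7, 8], [5, 9]].

So P = [[1, 2, 3, 6], [4, 7, 8], [5, 9]], Q = [[1, 3, 5, 8], [2, 6, 9], [4, 7]].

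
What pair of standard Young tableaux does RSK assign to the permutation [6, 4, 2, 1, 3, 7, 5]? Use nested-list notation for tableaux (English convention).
P = [[1, 3, 5], [2, 7], [4], [6]], Q = [[1, 5, 6], [2, 7], [3], [4]]

Insert each entry of the permutation into P by Schensted row insertion, recording in Q the position of each new cell.

Insert 6: appended to row 1. P = [[6]].
Insert 4: 4 bumps 6 from row 1; 6 starts row 2. P = [[4], [6]].
Insert 2: 2 bumps 4 from row 1; 4 bumps 6 from row 2; 6 starts row 3. P = [[2], [4], [6]].
Insert 1: 1 bumps 2 from row 1; 2 bumps 4 from row 2; 4 bumps 6 from row 3; 6 starts row 4. P = [[1], [2], [4], [6]].
Insert 3: appended to row 1. P = [[1, 3], [2], [4], [6]].
Insert 7: appended to row 1. P = [[1, 3, 7], [2], [4], [6]].
Insert 5: 5 bumps 7 from row 1; 7 appends to row 2. P = [[1, 3, 5], [2, 7], [4], [6]].

So P = [[1, 3, 5], [2, 7], [4], [6]], Q = [[1, 5, 6], [2, 7], [3], [4]].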